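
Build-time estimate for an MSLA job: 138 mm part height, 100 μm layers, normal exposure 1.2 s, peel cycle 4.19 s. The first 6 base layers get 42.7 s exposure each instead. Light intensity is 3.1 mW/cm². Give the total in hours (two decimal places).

2.14 hours

Number of layers: 138 / 0.1 → 1380 (rounded up).
Bottom layers = 6 × (42.7 + 4.19) = 281.34 s.
Remaining layers = 1374 × (1.2 + 4.19), so 7405.86 s.
Sum: 281.34 + 7405.86 = 7687.2 s → 2.14 hours.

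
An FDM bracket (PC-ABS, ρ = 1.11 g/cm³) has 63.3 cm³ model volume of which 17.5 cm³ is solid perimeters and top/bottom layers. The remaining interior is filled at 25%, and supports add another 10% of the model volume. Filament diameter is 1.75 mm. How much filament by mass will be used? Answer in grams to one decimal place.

39.2 g

Infill region = 63.3 − 17.5 = 45.8 cm³.
Deposited infill = 0.25 × 45.8 = 11.45 cm³.
Support: 0.10 × 63.3 → 6.33 cm³.
Total extruded: 17.5 + 11.45 + 6.33 → 35.28 cm³.
Mass = 35.28 × 1.11, so 39.1608 g.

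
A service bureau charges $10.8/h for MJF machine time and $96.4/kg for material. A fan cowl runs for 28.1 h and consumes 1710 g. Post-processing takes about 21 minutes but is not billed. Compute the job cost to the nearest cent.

Machine-time cost: 10.8 × 28.1 → $303.48.
Feedstock cost = 96.4 × 1710/1000 = $164.844.
Total = 303.48 + 164.844 = 468.324 ≈ $468.32.

$468.32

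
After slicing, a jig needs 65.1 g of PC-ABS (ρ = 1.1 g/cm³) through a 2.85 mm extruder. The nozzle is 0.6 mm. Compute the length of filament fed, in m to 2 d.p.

9.28 m

Volume = 65.1 g / 1.1 g·cm⁻³ = 59.1818 cm³ = 59181.8 mm³.
Filament cross-section = π × (2.85/2)² = 6.3794 mm².
L = V/A = 59181.8/6.3794 = 9277.02 mm → 9.28 m.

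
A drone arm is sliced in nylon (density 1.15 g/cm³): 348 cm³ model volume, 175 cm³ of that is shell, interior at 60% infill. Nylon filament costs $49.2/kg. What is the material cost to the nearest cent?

$15.77

Interior volume: 348 − 175 → 173 cm³.
Infill volume = 0.60 × 173, so 103.8 cm³.
Total printed volume = 175 + 103.8, so 278.8 cm³.
Mass: 278.8 × 1.15 → 320.62 g.
At $49.2/kg: 320.62/1000 × 49.2 = $15.77.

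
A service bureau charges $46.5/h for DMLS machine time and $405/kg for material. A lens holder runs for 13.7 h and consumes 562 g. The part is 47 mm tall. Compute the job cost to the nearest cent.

Machine cost: 46.5 × 13.7 → $637.05.
Feedstock cost = 405 × 562/1000, so $227.61.
Job cost: 637.05 + 227.61 = $864.66.

$864.66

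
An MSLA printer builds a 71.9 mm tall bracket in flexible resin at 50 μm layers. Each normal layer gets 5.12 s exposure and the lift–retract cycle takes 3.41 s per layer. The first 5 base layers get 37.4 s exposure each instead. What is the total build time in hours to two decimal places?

3.45 hours

Layer count = ceil(71.9 / 0.05) = 1438.
Bottom layers = 5 × (37.4 + 3.41), so 204.05 s.
Normal layers: 1433 × (5.12 + 3.41) → 12223.49 s.
Total = 204.05 + 12223.49 = 12427.54 s = 3.45 hours.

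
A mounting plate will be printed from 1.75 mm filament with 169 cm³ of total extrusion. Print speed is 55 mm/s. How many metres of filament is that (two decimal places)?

Cross-section of 1.75 mm filament: π·(1.75/2)² = 2.4053 mm².
Length = 169 cm³ / 2.4053 mm² = 169000 / 2.4053 = 70261.51 mm = 70.26 m.

70.26 m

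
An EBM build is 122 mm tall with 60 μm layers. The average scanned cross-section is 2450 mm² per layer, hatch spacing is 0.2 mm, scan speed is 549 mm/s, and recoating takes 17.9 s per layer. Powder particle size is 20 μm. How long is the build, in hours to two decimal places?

22.72 hours

Number of layers: 122 / 0.06 → 2034 (rounded up).
Scan path per layer: 2450 / 0.2 → 12250 mm.
Scan time per layer: 12250 / 549 → 22.3133 s.
Time per layer = 22.3133 + 17.9 = 40.2133 s.
2034 layers × 40.2133 s/layer = 81793.8522 s, i.e. 22.72 hours.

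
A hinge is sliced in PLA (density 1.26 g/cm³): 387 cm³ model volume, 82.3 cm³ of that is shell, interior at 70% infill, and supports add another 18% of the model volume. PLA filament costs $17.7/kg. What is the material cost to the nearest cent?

Interior volume: 387 − 82.3 → 304.7 cm³.
Infill deposited = 0.70 × 304.7 = 213.29 cm³.
Support = 0.18 × 387 = 69.66 cm³.
Total extruded = 82.3 + 213.29 + 69.66, so 365.25 cm³.
Mass: 365.25 × 1.26 → 460.215 g.
At $17.7/kg: 460.215/1000 × 17.7 = $8.15.

$8.15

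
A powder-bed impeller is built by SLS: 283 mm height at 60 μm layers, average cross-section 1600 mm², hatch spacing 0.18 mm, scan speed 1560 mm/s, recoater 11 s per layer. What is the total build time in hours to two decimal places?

21.88 hours

Layers = ⌈283/0.06⌉ = 4717.
Per-layer scan distance: 1600 / 0.18 → 8888.9 mm.
Scan time per layer: 8888.9 / 1560 → 5.698 s.
Per-layer time = 5.698 + 11, so 16.698 s.
Build time = 4717 × 16.698 = 78764.466 s = 21.88 hours.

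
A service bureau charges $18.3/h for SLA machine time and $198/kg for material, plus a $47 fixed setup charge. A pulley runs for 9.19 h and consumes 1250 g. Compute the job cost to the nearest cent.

$462.68

Machine cost: 18.3 × 9.19 → $168.177.
Feedstock cost = 198 × 1250/1000, so $247.50.
Adding setup: 168.177 + 247.50 + 47 → 462.677 ≈ $462.68.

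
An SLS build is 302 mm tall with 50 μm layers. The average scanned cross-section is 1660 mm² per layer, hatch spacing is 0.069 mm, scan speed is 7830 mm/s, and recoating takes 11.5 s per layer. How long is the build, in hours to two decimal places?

24.45 hours

Layer count = ceil(302 / 0.05) = 6040.
Per-layer scan distance: 1660 / 0.069 → 24058 mm.
Scan time per layer = 24058 / 7830, so 3.0725 s.
Per-layer time = 3.0725 + 11.5, so 14.5725 s.
Build time = 6040 × 14.5725 = 88017.9 s = 24.45 hours.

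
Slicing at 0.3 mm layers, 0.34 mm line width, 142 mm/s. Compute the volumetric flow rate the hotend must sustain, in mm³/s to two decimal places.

14.48

Extrusion cross-section = 0.3 × 0.34 = 0.102 mm².
Volumetric flow = 142 × 0.102 = 14.48 mm³/s.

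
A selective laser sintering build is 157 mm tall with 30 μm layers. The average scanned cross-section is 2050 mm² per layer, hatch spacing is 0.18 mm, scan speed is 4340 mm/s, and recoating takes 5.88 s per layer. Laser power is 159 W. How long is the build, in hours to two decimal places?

12.36 hours

Number of layers: 157 / 0.03 → 5234 (rounded up).
Hatch length per layer = 2050 / 0.18 = 11388.9 mm.
Per-layer scan time = 11388.9 / 4340, so 2.6242 s.
Time per layer = 2.6242 + 5.88 = 8.5042 s.
Build time = 5234 × 8.5042 = 44510.9828 s = 12.36 hours.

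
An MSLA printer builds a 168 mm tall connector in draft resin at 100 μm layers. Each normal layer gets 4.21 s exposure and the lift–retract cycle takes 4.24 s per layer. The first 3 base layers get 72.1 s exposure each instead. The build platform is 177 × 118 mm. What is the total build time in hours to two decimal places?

4.00 hours

Layer count = ceil(168 / 0.1) = 1680.
Bottom layers = 3 × (72.1 + 4.24) = 229.02 s.
Regular layers: 1677 × (4.21 + 4.24) → 14170.65 s.
Total = 229.02 + 14170.65 = 14399.67 s = 4.00 hours.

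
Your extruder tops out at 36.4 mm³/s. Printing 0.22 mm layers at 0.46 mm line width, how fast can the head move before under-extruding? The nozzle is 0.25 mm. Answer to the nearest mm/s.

Bead cross-section = 0.22 × 0.46, so 0.1012 mm².
Max speed = 36.4 / 0.1012 = 359.68 ≈ 360 mm/s.

360 mm/s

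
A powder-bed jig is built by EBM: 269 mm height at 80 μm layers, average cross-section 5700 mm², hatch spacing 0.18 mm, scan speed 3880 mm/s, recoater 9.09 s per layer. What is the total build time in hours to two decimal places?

Number of layers: 269 / 0.08 → 3363 (rounded up).
Per-layer scan distance = 5700 / 0.18 = 31666.7 mm.
Beam time per layer = 31666.7 / 3880, so 8.1615 s.
Layer cycle: 8.1615 + 9.09 → 17.2515 s.
3363 layers × 17.2515 s/layer = 58016.7945 s, i.e. 16.12 hours.

16.12 hours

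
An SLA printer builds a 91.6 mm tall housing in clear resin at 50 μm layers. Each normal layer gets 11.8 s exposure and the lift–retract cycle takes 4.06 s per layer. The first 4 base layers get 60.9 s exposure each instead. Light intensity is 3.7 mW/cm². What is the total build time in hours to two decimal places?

8.13 hours

Number of layers: 91.6 / 0.05 → 1832 (rounded up).
Burn-in layers: 4 × (60.9 + 4.06) → 259.84 s.
Remaining layers = 1828 × (11.8 + 4.06) = 28992.08 s.
Total = 259.84 + 28992.08 = 29251.92 s = 8.13 hours.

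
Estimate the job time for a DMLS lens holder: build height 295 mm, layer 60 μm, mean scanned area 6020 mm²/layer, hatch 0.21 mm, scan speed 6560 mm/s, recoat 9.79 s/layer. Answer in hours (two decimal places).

Layer count = ceil(295 / 0.06) = 4917.
Per-layer scan distance = 6020 / 0.21 = 28666.7 mm.
Per-layer scan time = 28666.7 / 6560, so 4.3699 s.
Time per layer = 4.3699 + 9.79 = 14.1599 s.
4917 layers × 14.1599 s/layer = 69624.2283 s, i.e. 19.34 hours.

19.34 hours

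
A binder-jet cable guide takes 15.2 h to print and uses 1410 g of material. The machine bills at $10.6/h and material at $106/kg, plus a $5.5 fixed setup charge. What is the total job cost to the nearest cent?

$316.08

Machine cost = 10.6 × 15.2, so $161.12.
Feedstock cost = 106 × 1410/1000, so $149.46.
Adding setup: 161.12 + 149.46 + 5.5 → $316.08.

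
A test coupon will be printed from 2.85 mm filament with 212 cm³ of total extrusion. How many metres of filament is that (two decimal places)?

33.23 m

A = π r² = π × 1.425² = 6.3794 mm².
Length = 212 cm³ / 6.3794 mm² = 212000 / 6.3794 = 33231.97 mm = 33.23 m.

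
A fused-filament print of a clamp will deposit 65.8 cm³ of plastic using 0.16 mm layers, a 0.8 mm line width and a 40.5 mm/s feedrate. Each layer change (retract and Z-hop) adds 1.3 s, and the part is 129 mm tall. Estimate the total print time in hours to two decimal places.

Line area = 0.16 × 0.8, so 0.128 mm².
Path length: 65800 mm³ / 0.128 mm² → 514062.5 mm.
Print-move time = 514062.5 / 40.5, so 12692.9 s.
Layer count = ceil(129 / 0.16) = 807.
Non-print overhead: 807 × 1.3 → 1049.1 s.
Total = 12692.9 + 1049.1 = 13742 s = 3.82 hours.

3.82 hours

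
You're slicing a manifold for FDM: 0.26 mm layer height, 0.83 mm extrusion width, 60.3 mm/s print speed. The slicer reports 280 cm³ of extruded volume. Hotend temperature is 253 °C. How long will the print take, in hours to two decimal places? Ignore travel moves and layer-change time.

Bead cross-section: 0.26 × 0.83 → 0.2158 mm².
Path length: 280000 mm³ / 0.2158 mm² → 1297497.7 mm.
Print-move time: 1297497.7 / 60.3 → 21517.4 s.
That's 21517.4 s → 5.98 hours.

5.98 hours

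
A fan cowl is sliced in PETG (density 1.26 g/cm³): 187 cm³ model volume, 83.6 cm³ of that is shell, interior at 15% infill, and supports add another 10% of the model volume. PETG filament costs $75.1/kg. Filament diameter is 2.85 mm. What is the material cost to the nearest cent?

Volume inside the shell = 187 − 83.6 = 103.4 cm³.
Infill deposited = 0.15 × 103.4, so 15.51 cm³.
Support: 0.10 × 187 → 18.7 cm³.
Deposited volume = 83.6 + 15.51 + 18.7, so 117.81 cm³.
Mass = 117.81 × 1.26 = 148.4406 g.
Cost = 148.4406 g / 1000 × $75.1/kg = $11.15.

$11.15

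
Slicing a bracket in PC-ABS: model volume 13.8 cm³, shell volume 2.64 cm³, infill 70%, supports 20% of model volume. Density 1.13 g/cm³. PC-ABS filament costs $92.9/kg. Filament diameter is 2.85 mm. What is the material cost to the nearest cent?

$1.39

Interior volume = 13.8 − 2.64 = 11.16 cm³.
Deposited infill = 0.70 × 11.16, so 7.812 cm³.
Support = 0.20 × 13.8, so 2.76 cm³.
Total extruded = 2.64 + 7.812 + 2.76 = 13.212 cm³.
Mass = 13.212 × 1.13, so 14.92956 g.
Cost = 14.92956 g / 1000 × $92.9/kg = $1.39.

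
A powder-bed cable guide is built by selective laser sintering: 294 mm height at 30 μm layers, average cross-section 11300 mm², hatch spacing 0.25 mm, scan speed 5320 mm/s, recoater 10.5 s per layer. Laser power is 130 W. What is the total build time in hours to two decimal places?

51.71 hours

Layer count = ceil(294 / 0.03) = 9800.
Per-layer scan distance: 11300 / 0.25 → 45200 mm.
Scan time per layer: 45200 / 5320 → 8.4962 s.
Per-layer time = 8.4962 + 10.5, so 18.9962 s.
9800 layers × 18.9962 s/layer = 186162.76 s, i.e. 51.71 hours.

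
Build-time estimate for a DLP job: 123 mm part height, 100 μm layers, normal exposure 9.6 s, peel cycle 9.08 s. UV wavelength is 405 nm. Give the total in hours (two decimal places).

6.38 hours

Layer count = ceil(123 / 0.1) = 1230.
Cycle time = 9.6 + 9.08, so 18.68 s.
Total = 1230 × 18.68 = 22976.4 s = 6.38 hours.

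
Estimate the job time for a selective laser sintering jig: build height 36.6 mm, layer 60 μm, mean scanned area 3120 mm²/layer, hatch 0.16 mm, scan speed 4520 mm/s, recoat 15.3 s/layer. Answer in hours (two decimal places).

3.32 hours

Layer count = ceil(36.6 / 0.06) = 610.
Hatch length per layer: 3120 / 0.16 → 19500 mm.
Per-layer scan time: 19500 / 4520 → 4.3142 s.
Layer cycle: 4.3142 + 15.3 → 19.6142 s.
Build time = 610 × 19.6142 = 11964.662 s = 3.32 hours.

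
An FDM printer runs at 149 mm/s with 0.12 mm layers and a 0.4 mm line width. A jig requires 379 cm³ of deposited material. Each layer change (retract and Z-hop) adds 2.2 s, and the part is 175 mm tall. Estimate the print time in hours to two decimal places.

Extrusion cross-section: 0.12 × 0.4 → 0.048 mm².
Path length: 379000 mm³ / 0.048 mm² → 7895833.3 mm.
Time extruding = 7895833.3 / 149 = 52992.2 s.
Layer count = ceil(175 / 0.12) = 1459.
Non-print overhead: 1459 × 2.2 → 3209.8 s.
Altogether 52992.2 + 3209.8 = 56202 s, i.e. 15.61 hours.

15.61 hours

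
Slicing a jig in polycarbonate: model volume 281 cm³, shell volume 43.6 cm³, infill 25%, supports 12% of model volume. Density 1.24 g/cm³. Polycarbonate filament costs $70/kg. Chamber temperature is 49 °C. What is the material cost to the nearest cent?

Volume inside the shell = 281 − 43.6 = 237.4 cm³.
Infill deposited = 0.25 × 237.4 = 59.35 cm³.
Support = 0.12 × 281 = 33.72 cm³.
Total printed volume: 43.6 + 59.35 + 33.72 → 136.67 cm³.
Mass: 136.67 × 1.24 → 169.4708 g.
Cost = 169.4708 g / 1000 × $70/kg = $11.86.

$11.86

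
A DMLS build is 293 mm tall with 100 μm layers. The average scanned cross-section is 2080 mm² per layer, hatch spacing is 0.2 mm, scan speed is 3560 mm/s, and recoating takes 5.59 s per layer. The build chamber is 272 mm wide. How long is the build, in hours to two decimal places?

6.93 hours

Layers = ⌈293/0.1⌉ = 2930.
Scan path per layer = 2080 / 0.2, so 10400 mm.
Laser time per layer = 10400 / 3560, so 2.9213 s.
Time per layer: 2.9213 + 5.59 → 8.5113 s.
2930 layers × 8.5113 s/layer = 24938.109 s, i.e. 6.93 hours.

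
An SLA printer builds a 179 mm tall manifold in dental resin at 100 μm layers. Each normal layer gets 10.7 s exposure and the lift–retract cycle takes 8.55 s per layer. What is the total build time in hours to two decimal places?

9.57 hours

Number of layers: 179 / 0.1 → 1790 (rounded up).
Each layer takes: 10.7 + 8.55 → 19.25 s.
Total = 1790 × 19.25 = 34457.5 s = 9.57 hours.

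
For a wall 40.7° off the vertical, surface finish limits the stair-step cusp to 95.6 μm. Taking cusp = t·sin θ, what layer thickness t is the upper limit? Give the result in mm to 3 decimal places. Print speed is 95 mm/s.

Layer height = cusp / sin(40.7°) = 0.0956 / 0.6521 = 0.147 mm.

0.147 mm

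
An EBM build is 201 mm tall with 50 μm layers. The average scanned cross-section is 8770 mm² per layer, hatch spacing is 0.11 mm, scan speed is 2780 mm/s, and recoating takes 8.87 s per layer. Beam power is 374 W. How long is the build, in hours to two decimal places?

41.93 hours

Layer count = ceil(201 / 0.05) = 4020.
Per-layer scan distance: 8770 / 0.11 → 79727.3 mm.
Scan time per layer = 79727.3 / 2780 = 28.6789 s.
Per-layer time = 28.6789 + 8.87, so 37.5489 s.
Build time = 4020 × 37.5489 = 150946.578 s = 41.93 hours.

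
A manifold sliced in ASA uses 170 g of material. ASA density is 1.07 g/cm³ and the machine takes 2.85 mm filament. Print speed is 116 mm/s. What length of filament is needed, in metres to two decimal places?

24.90 m

Volume = 170 g / 1.07 g·cm⁻³ = 158.8785 cm³ = 158878.5 mm³.
Filament cross-section = π × (2.85/2)² = 6.3794 mm².
L = V/A = 158878.5/6.3794 = 24904.93 mm → 24.90 m.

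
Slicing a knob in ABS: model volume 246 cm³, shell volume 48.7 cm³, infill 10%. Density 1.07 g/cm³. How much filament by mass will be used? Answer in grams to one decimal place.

73.2 g

Volume inside the shell = 246 − 48.7 = 197.3 cm³.
Infill deposited = 0.10 × 197.3 = 19.73 cm³.
Total printed volume: 48.7 + 19.73 → 68.43 cm³.
Mass = 68.43 × 1.07, so 73.2201 g.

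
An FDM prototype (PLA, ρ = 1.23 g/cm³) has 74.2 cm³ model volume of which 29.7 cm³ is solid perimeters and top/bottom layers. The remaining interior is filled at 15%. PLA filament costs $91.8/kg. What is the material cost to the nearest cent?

$4.11

Volume inside the shell: 74.2 − 29.7 → 44.5 cm³.
Infill deposited: 0.15 × 44.5 → 6.675 cm³.
Deposited volume = 29.7 + 6.675, so 36.375 cm³.
Mass = 36.375 × 1.23 = 44.74125 g.
At $91.8/kg: 44.74125/1000 × 91.8 = $4.11.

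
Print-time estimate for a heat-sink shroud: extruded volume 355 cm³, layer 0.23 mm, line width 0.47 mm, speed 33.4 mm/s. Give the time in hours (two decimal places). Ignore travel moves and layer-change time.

Line area = 0.23 × 0.47, so 0.1081 mm².
Toolpath length = 355 cm³ / 0.1081 mm² = 355000 / 0.1081 = 3283996.3 mm.
Extrusion time: 3283996.3 / 33.4 → 98323.2 s.
In the requested units: 98323.2 s = 27.31 hours.

27.31 hours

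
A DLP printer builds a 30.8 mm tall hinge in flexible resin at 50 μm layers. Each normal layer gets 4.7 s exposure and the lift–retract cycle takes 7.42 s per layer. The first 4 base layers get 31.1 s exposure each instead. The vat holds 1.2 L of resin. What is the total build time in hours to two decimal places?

2.10 hours

Layers = ⌈30.8/0.05⌉ = 616.
Burn-in layers: 4 × (31.1 + 7.42) → 154.08 s.
Remaining layers = 612 × (4.7 + 7.42), so 7417.44 s.
Total = 154.08 + 7417.44 = 7571.52 s = 2.10 hours.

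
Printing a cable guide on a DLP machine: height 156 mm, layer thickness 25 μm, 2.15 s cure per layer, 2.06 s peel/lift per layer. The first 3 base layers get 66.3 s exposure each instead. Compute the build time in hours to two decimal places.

7.35 hours

Layer count = ceil(156 / 0.025) = 6240.
Burn-in layers = 3 × (66.3 + 2.06) = 205.08 s.
Normal layers = 6237 × (2.15 + 2.06) = 26257.77 s.
Sum: 205.08 + 26257.77 = 26462.85 s → 7.35 hours.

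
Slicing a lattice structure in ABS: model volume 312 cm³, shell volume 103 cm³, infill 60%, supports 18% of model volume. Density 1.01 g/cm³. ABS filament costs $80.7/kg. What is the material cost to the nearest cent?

Interior volume: 312 − 103 → 209 cm³.
Infill deposited: 0.60 × 209 → 125.4 cm³.
Support = 0.18 × 312 = 56.16 cm³.
Deposited volume = 103 + 125.4 + 56.16 = 284.56 cm³.
Mass = 284.56 × 1.01 = 287.4056 g.
Cost = 287.4056 g / 1000 × $80.7/kg = $23.19.

$23.19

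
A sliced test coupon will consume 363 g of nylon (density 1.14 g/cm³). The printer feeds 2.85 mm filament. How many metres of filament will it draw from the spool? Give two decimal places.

Extruded volume: 363/1.14 = 318.4211 cm³ (318421.1 mm³).
A = π r² = π × 1.425² = 6.3794 mm².
Length = 318421.1 / 6.3794 = 49913.96 mm = 49.91 m.

49.91 m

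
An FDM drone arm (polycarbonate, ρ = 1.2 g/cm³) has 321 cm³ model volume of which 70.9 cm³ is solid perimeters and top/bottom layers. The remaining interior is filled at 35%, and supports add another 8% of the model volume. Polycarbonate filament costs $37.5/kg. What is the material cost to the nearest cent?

Volume inside the shell = 321 − 70.9 = 250.1 cm³.
Infill deposited = 0.35 × 250.1, so 87.535 cm³.
Support: 0.08 × 321 → 25.68 cm³.
Deposited volume = 70.9 + 87.535 + 25.68 = 184.115 cm³.
Mass = 184.115 × 1.2, so 220.938 g.
At $37.5/kg: 220.938/1000 × 37.5 = $8.29.

$8.29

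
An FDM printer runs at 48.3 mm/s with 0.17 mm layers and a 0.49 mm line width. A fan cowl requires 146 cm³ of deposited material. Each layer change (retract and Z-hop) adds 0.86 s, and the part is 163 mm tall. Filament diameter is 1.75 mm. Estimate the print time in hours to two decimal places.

10.31 hours

Bead cross-section = 0.17 × 0.49 = 0.0833 mm².
Total extruded path = 146000/0.0833 = 1752701.1 mm.
Print-move time: 1752701.1 / 48.3 → 36287.8 s.
Number of layers: 163 / 0.17 → 959 (rounded up).
Layer-change overhead = 959 × 0.86, so 824.74 s.
Total = 36287.8 + 824.74 = 37112.54 s = 10.31 hours.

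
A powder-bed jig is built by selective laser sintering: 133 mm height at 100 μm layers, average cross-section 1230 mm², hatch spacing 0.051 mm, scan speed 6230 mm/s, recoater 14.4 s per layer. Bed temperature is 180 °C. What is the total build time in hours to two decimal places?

6.75 hours

Layers = ⌈133/0.1⌉ = 1330.
Per-layer scan distance: 1230 / 0.051 → 24117.6 mm.
Per-layer scan time = 24117.6 / 6230, so 3.8712 s.
Layer cycle = 3.8712 + 14.4 = 18.2712 s.
Build time = 1330 × 18.2712 = 24300.696 s = 6.75 hours.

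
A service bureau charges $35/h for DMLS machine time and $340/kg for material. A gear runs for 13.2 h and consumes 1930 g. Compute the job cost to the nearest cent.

$1118.20

Machine cost: 35 × 13.2 → $462.00.
Material cost = 340 × 1930/1000 = $656.20.
Job cost: 462.00 + 656.20 = $1118.20.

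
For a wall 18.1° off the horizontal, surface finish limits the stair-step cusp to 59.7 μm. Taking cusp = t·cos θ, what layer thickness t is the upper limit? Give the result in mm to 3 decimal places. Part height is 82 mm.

0.063 mm

Layer height = cusp / cos(18.1°) = 0.0597 / 0.9505 = 0.063 mm.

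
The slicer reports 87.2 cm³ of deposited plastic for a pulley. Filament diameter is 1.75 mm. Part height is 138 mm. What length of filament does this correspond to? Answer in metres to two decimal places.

Cross-section of 1.75 mm filament: π·(1.75/2)² = 2.4053 mm².
L = 87200 mm³ / 2.4053 mm² = 36253.27 mm, i.e. 36.25 m.

36.25 m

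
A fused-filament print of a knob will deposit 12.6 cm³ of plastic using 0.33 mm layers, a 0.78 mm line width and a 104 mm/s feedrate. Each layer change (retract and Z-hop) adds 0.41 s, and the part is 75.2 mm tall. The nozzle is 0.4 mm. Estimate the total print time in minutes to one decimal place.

Line area = 0.33 × 0.78, so 0.2574 mm².
Path length: 12600 mm³ / 0.2574 mm² → 48951 mm.
Extrusion time = 48951 / 104, so 470.7 s.
Layers = ⌈75.2/0.33⌉ = 228.
Non-print overhead = 228 × 0.41 = 93.48 s.
Total = 470.7 + 93.48 = 564.18 s = 9.4 minutes.

9.4 minutes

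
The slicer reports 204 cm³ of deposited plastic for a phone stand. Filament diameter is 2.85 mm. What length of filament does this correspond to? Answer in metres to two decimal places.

Cross-section of 2.85 mm filament: π·(2.85/2)² = 6.3794 mm².
L = 204000 mm³ / 6.3794 mm² = 31977.93 mm, i.e. 31.98 m.

31.98 m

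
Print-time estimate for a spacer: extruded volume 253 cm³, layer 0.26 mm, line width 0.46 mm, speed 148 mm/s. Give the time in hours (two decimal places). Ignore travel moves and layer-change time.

Bead cross-section = 0.26 × 0.46 = 0.1196 mm².
Path length: 253000 mm³ / 0.1196 mm² → 2115384.6 mm.
Print-move time: 2115384.6 / 148 → 14293.1 s.
In the requested units: 14293.1 s = 3.97 hours.

3.97 hours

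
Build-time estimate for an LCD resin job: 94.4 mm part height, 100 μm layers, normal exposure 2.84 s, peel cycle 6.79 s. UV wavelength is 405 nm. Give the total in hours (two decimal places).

Layer count = ceil(94.4 / 0.1) = 944.
Cycle time = 2.84 + 6.79, so 9.63 s.
Build time: 944 × 9.63 s = 9090.72 s, i.e. 2.53 hours.

2.53 hours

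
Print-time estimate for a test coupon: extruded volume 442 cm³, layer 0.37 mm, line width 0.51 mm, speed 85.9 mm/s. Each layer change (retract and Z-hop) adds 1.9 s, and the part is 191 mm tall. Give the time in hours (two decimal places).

Bead cross-section = 0.37 × 0.51, so 0.1887 mm².
Path length: 442000 mm³ / 0.1887 mm² → 2342342.3 mm.
Print-move time = 2342342.3 / 85.9, so 27268.2 s.
Layers = ⌈191/0.37⌉ = 517.
Non-print overhead: 517 × 1.9 → 982.3 s.
Total = 27268.2 + 982.3 = 28250.5 s = 7.85 hours.

7.85 hours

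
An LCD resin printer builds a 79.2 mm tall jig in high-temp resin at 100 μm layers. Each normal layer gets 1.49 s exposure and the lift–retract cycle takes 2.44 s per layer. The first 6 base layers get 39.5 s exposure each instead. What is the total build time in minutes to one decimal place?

Number of layers: 79.2 / 0.1 → 792 (rounded up).
Bottom layers: 6 × (39.5 + 2.44) → 251.64 s.
Regular layers: 786 × (1.49 + 2.44) → 3088.98 s.
Total = 251.64 + 3088.98 = 3340.62 s = 55.7 minutes.

55.7 minutes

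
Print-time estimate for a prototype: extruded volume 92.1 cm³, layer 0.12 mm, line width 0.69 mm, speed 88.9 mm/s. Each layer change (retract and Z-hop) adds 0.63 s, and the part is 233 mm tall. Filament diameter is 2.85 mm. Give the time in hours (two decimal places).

3.82 hours

Line area = 0.12 × 0.69, so 0.0828 mm².
Total extruded path = 92100/0.0828 = 1112318.8 mm.
Print-move time: 1112318.8 / 88.9 → 12512 s.
Layer count = ceil(233 / 0.12) = 1942.
Z-hop total = 1942 × 0.63 = 1223.46 s.
Total = 12512 + 1223.46 = 13735.46 s = 3.82 hours.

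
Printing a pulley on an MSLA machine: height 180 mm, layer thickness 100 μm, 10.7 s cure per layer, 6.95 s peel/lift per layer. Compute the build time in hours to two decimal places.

Number of layers: 180 / 0.1 → 1800 (rounded up).
Cycle time = 10.7 + 6.95, so 17.65 s.
Total = 1800 × 17.65 = 31770 s = 8.83 hours.

8.83 hours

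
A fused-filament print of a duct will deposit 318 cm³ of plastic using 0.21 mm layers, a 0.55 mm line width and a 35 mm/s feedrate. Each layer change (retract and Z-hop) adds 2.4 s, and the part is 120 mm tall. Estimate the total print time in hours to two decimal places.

Line area = 0.21 × 0.55 = 0.1155 mm².
Total extruded path = 318000/0.1155 = 2753246.8 mm.
Time extruding = 2753246.8 / 35, so 78664.2 s.
Number of layers: 120 / 0.21 → 572 (rounded up).
Non-print overhead = 572 × 2.4, so 1372.8 s.
Total = 78664.2 + 1372.8 = 80037 s = 22.23 hours.

22.23 hours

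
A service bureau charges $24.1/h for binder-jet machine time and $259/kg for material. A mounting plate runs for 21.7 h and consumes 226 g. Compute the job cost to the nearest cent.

Machine-time cost: 24.1 × 21.7 → $522.97.
Material cost = 259 × 226/1000 = $58.534.
Total = 522.97 + 58.534 = 581.504 ≈ $581.50.

$581.50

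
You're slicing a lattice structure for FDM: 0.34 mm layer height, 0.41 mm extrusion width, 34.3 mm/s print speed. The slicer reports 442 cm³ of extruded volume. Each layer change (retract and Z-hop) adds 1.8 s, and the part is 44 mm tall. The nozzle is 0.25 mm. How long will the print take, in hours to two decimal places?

25.74 hours

Line area = 0.34 × 0.41 = 0.1394 mm².
Path length: 442000 mm³ / 0.1394 mm² → 3170731.7 mm.
Extrusion time = 3170731.7 / 34.3, so 92441.2 s.
Number of layers: 44 / 0.34 → 130 (rounded up).
Layer-change overhead = 130 × 1.8 = 234 s.
Total = 92441.2 + 234 = 92675.2 s = 25.74 hours.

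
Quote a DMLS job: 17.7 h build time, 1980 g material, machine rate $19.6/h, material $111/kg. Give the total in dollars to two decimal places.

Time charge = 19.6 × 17.7, so $346.92.
Material charge: 111 × 1980/1000 → $219.78.
Job cost: 346.92 + 219.78 = $566.70.

$566.70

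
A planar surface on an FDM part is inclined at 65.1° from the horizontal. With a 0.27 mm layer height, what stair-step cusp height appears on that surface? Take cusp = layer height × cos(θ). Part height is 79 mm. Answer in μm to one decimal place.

Cusp = layer height × cos(65.1°) = 0.27 × 0.4210 = 0.11367 mm = 113.7 μm.

113.7 μm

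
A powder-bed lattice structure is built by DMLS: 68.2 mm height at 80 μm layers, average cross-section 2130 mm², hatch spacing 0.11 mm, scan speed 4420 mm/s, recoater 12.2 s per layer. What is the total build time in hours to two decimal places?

3.93 hours

Layers = ⌈68.2/0.08⌉ = 853.
Hatch length per layer = 2130 / 0.11, so 19363.6 mm.
Laser time per layer = 19363.6 / 4420 = 4.3809 s.
Per-layer time = 4.3809 + 12.2 = 16.5809 s.
853 layers × 16.5809 s/layer = 14143.5077 s, i.e. 3.93 hours.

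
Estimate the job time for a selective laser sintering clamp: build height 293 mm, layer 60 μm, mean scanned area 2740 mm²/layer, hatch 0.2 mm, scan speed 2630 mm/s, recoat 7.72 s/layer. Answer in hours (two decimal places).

17.54 hours

Layers = ⌈293/0.06⌉ = 4884.
Scan path per layer = 2740 / 0.2, so 13700 mm.
Scan time per layer = 13700 / 2630 = 5.2091 s.
Layer cycle: 5.2091 + 7.72 → 12.9291 s.
Build time = 4884 × 12.9291 = 63145.7244 s = 17.54 hours.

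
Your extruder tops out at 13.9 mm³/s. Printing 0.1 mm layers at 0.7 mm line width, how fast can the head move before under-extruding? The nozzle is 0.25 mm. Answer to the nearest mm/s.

199 mm/s

Extrusion cross-section: 0.1 × 0.7 → 0.07 mm².
Max speed = 13.9 / 0.07 = 198.57 ≈ 199 mm/s.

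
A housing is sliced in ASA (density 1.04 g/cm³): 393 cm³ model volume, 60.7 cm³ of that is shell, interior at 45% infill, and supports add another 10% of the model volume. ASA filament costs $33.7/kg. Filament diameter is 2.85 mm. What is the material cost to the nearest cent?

$8.75

Volume inside the shell: 393 − 60.7 → 332.3 cm³.
Infill deposited = 0.45 × 332.3, so 149.535 cm³.
Support: 0.10 × 393 → 39.3 cm³.
Total printed volume: 60.7 + 149.535 + 39.3 → 249.535 cm³.
Mass: 249.535 × 1.04 → 259.5164 g.
At $33.7/kg: 259.5164/1000 × 33.7 = $8.75.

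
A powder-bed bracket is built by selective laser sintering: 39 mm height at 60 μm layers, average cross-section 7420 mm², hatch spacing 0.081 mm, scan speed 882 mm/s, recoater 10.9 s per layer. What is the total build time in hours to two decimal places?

20.72 hours

Layer count = ceil(39 / 0.06) = 650.
Hatch length per layer = 7420 / 0.081 = 91604.9 mm.
Scan time per layer = 91604.9 / 882 = 103.8604 s.
Time per layer = 103.8604 + 10.9, so 114.7604 s.
Build time = 650 × 114.7604 = 74594.26 s = 20.72 hours.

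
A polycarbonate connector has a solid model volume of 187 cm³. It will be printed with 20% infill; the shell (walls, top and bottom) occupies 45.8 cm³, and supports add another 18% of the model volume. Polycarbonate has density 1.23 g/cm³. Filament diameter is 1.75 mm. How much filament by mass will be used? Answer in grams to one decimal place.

Infill region: 187 − 45.8 → 141.2 cm³.
Infill deposited = 0.20 × 141.2 = 28.24 cm³.
Support = 0.18 × 187, so 33.66 cm³.
Total extruded = 45.8 + 28.24 + 33.66 = 107.7 cm³.
Mass: 107.7 × 1.23 → 132.471 g.

132.5 g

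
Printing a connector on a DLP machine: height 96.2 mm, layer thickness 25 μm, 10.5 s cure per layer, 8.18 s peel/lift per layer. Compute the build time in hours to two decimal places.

Layers = ⌈96.2/0.025⌉ = 3848.
Cycle time = 10.5 + 8.18 = 18.68 s.
Build time: 3848 × 18.68 s = 71880.64 s, i.e. 19.97 hours.

19.97 hours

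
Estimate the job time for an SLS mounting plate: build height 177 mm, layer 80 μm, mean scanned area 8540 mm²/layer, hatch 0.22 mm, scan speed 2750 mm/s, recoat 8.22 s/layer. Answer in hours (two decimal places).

13.73 hours

Layer count = ceil(177 / 0.08) = 2213.
Per-layer scan distance = 8540 / 0.22 = 38818.2 mm.
Laser time per layer = 38818.2 / 2750, so 14.1157 s.
Layer cycle = 14.1157 + 8.22 = 22.3357 s.
Build time = 2213 × 22.3357 = 49428.9041 s = 13.73 hours.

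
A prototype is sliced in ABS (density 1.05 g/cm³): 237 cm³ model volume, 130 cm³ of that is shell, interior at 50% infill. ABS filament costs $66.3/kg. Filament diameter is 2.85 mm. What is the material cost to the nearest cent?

Infill region = 237 − 130, so 107 cm³.
Infill deposited: 0.50 × 107 → 53.5 cm³.
Total printed volume = 130 + 53.5, so 183.5 cm³.
Mass: 183.5 × 1.05 → 192.675 g.
Cost = 192.675 g / 1000 × $66.3/kg = $12.77.

$12.77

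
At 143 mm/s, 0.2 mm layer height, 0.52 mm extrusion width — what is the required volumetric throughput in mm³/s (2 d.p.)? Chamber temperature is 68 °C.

Extrusion cross-section = 0.2 × 0.52 = 0.104 mm².
Q = v·A = 143 × 0.104 = 14.87 mm³/s.

14.87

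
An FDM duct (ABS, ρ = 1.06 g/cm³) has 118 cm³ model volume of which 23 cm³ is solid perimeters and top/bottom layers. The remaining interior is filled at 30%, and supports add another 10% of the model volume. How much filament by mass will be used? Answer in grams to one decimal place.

Volume inside the shell: 118 − 23 → 95 cm³.
Infill deposited: 0.30 × 95 → 28.5 cm³.
Support = 0.10 × 118, so 11.8 cm³.
Deposited volume = 23 + 28.5 + 11.8, so 63.3 cm³.
Mass = 63.3 × 1.06, so 67.098 g.

67.1 g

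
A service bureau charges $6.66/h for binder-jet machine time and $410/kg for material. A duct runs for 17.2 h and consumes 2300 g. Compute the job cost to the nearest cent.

Time charge: 6.66 × 17.2 → $114.552.
Material charge = 410 × 2300/1000 = $943.00.
Job cost: 114.552 + 943.00 = 1057.552 ≈ $1057.55.

$1057.55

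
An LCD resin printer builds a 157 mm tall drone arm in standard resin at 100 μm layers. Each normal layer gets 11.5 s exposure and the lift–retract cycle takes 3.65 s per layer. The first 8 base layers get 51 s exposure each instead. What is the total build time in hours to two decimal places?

6.69 hours

Layer count = ceil(157 / 0.1) = 1570.
Bottom layers = 8 × (51 + 3.65), so 437.2 s.
Normal layers = 1562 × (11.5 + 3.65) = 23664.3 s.
Sum: 437.2 + 23664.3 = 24101.5 s → 6.69 hours.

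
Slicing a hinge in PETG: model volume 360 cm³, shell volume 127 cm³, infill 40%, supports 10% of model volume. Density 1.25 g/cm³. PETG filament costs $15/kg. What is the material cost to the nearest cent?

Volume inside the shell = 360 − 127, so 233 cm³.
Infill volume = 0.40 × 233 = 93.2 cm³.
Support = 0.10 × 360, so 36 cm³.
Deposited volume = 127 + 93.2 + 36 = 256.2 cm³.
Mass = 256.2 × 1.25, so 320.25 g.
At $15/kg: 320.25/1000 × 15 = $4.80.

$4.80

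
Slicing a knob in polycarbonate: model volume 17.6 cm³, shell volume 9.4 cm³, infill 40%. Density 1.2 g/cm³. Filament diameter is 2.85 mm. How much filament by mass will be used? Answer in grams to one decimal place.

Infill region = 17.6 − 9.4, so 8.2 cm³.
Infill deposited = 0.40 × 8.2, so 3.28 cm³.
Deposited volume: 9.4 + 3.28 → 12.68 cm³.
Mass = 12.68 × 1.2, so 15.216 g.

15.2 g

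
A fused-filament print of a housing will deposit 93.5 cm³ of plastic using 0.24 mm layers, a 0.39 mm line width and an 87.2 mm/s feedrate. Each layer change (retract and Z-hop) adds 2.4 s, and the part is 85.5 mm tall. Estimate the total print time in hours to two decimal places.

Extrusion cross-section = 0.24 × 0.39, so 0.0936 mm².
Total extruded path = 93500/0.0936 = 998931.6 mm.
Print-move time = 998931.6 / 87.2, so 11455.6 s.
Layer count = ceil(85.5 / 0.24) = 357.
Non-print overhead = 357 × 2.4 = 856.8 s.
Total = 11455.6 + 856.8 = 12312.4 s = 3.42 hours.

3.42 hours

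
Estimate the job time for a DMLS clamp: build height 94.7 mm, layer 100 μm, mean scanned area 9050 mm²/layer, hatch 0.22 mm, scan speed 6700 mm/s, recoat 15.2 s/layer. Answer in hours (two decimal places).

5.61 hours

Layer count = ceil(94.7 / 0.1) = 947.
Scan path per layer = 9050 / 0.22 = 41136.4 mm.
Scan time per layer = 41136.4 / 6700 = 6.1398 s.
Layer cycle: 6.1398 + 15.2 → 21.3398 s.
947 layers × 21.3398 s/layer = 20208.7906 s, i.e. 5.61 hours.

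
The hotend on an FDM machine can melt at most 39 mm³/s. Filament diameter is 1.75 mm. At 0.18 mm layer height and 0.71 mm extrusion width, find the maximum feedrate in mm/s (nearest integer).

305 mm/s

Extrusion cross-section = 0.18 × 0.71 = 0.1278 mm².
Max speed = 39 / 0.1278 = 305.16 ≈ 305 mm/s.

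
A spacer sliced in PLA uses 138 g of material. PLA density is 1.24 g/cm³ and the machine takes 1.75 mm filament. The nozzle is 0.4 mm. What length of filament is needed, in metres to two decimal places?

Extruded volume: 138/1.24 = 111.2903 cm³ (111290.3 mm³).
A = π r² = π × 0.875² = 2.4053 mm².
L = V/A = 111290.3/2.4053 = 46268.78 mm → 46.27 m.

46.27 m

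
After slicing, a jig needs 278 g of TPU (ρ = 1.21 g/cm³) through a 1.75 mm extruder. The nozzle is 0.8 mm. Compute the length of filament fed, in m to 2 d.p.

Extruded volume: 278/1.21 = 229.7521 cm³ (229752.1 mm³).
Filament cross-section = π × (1.75/2)² = 2.4053 mm².
L = V/A = 229752.1/2.4053 = 95519.1 mm → 95.52 m.

95.52 m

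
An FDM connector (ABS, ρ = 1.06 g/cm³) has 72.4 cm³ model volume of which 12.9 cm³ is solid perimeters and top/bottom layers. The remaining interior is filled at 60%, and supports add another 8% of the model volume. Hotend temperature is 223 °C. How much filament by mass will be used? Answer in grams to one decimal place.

57.7 g

Volume inside the shell = 72.4 − 12.9, so 59.5 cm³.
Infill volume = 0.60 × 59.5, so 35.7 cm³.
Support = 0.08 × 72.4 = 5.792 cm³.
Total printed volume = 12.9 + 35.7 + 5.792, so 54.392 cm³.
Mass = 54.392 × 1.06, so 57.65552 g.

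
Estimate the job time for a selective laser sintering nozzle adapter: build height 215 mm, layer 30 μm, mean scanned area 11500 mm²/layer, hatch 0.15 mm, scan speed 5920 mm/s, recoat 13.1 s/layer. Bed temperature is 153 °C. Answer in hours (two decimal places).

Layer count = ceil(215 / 0.03) = 7167.
Scan path per layer = 11500 / 0.15 = 76666.7 mm.
Laser time per layer = 76666.7 / 5920, so 12.9505 s.
Per-layer time: 12.9505 + 13.1 → 26.0505 s.
7167 layers × 26.0505 s/layer = 186703.9335 s, i.e. 51.86 hours.

51.86 hours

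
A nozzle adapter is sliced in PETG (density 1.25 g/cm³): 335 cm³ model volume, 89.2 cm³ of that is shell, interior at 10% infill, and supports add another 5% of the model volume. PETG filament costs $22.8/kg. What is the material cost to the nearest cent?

$3.72

Infill region = 335 − 89.2, so 245.8 cm³.
Deposited infill: 0.10 × 245.8 → 24.58 cm³.
Support = 0.05 × 335, so 16.75 cm³.
Deposited volume = 89.2 + 24.58 + 16.75 = 130.53 cm³.
Mass = 130.53 × 1.25 = 163.1625 g.
Cost = 163.1625 g / 1000 × $22.8/kg = $3.72.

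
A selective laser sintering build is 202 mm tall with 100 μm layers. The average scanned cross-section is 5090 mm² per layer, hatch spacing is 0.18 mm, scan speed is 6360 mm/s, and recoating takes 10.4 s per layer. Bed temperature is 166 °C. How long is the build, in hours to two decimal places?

8.33 hours

Layer count = ceil(202 / 0.1) = 2020.
Hatch length per layer = 5090 / 0.18 = 28277.8 mm.
Scan time per layer: 28277.8 / 6360 → 4.4462 s.
Layer cycle = 4.4462 + 10.4 = 14.8462 s.
Total: 2020 × 14.8462 s = 29989.324 s → 8.33 hours.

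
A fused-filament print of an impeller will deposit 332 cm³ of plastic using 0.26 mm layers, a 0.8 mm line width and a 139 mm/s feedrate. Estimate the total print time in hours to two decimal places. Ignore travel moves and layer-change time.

3.19 hours

Line area = 0.26 × 0.8 = 0.208 mm².
Path length: 332000 mm³ / 0.208 mm² → 1596153.8 mm.
Extrusion time = 1596153.8 / 139 = 11483.1 s.
11483.1 s = 3.19 hours.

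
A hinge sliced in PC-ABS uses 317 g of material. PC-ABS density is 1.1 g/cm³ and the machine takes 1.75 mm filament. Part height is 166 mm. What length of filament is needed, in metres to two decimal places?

119.81 m

Volume = 317 g / 1.1 g·cm⁻³ = 288.1818 cm³ = 288181.8 mm³.
A = π r² = π × 0.875² = 2.4053 mm².
L = V/A = 288181.8/2.4053 = 119811.17 mm → 119.81 m.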